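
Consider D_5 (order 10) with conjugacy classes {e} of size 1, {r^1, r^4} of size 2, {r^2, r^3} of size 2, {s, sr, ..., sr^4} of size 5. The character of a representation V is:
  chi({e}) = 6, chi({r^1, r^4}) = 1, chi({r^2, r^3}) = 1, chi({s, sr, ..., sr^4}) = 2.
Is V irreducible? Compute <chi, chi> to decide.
Not irreducible (reducible): <chi, chi> = 6 > 1.

Explanation: <chi, chi> = (1/|G|) sum_C |C| * |chi(C)|^2 = (1/10)[1*|6|^2 + 2*|1|^2 + 2*|1|^2 + 5*|2|^2]
  = (1/10)[(36) + (2) + (2) + (20)] = 60/10 = 6.
A character is irreducible iff <chi, chi> = 1, so this representation is reducible.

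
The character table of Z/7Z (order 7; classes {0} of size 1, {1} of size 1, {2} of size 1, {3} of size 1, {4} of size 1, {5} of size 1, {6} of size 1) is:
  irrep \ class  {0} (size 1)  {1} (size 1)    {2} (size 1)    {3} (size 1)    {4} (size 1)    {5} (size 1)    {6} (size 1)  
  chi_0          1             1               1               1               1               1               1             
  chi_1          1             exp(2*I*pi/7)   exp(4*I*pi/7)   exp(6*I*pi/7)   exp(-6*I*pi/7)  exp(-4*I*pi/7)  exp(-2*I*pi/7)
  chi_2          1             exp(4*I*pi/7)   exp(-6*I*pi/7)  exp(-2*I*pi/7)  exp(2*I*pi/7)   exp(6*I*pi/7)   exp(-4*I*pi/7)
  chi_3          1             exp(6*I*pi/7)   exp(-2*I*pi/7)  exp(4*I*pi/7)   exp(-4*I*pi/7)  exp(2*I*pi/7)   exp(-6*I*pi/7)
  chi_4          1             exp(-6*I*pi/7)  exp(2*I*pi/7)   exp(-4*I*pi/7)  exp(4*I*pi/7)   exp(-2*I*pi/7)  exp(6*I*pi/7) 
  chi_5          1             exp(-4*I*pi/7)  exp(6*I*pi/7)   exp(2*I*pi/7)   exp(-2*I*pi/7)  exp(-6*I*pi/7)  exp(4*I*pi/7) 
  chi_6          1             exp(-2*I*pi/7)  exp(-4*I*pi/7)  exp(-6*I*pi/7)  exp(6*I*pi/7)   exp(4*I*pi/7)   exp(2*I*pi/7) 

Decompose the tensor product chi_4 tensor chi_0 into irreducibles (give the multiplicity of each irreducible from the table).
chi_4 tensor chi_0 = chi_4 (all other irreducibles have multiplicity 0).

Argument: The character of a tensor product is the pointwise product (chi_4 * chi_0)(C) = chi_4(C) * chi_0(C):
  {0}: (1)*(1), {1}: (exp(-6*I*pi/7))*(1), {2}: (exp(2*I*pi/7))*(1), {3}: (exp(-4*I*pi/7))*(1), {4}: (exp(4*I*pi/7))*(1), {5}: (exp(-2*I*pi/7))*(1), {6}: (exp(6*I*pi/7))*(1)
so (chi_4 * chi_0) takes values
  {0} -> 1, {1} -> exp(-6*I*pi/7), {2} -> exp(2*I*pi/7), {3} -> exp(-4*I*pi/7), {4} -> exp(4*I*pi/7), {5} -> exp(-2*I*pi/7), {6} -> exp(6*I*pi/7).
Now take the inner product of this character with each irreducible chi from the table, <chi_4*chi_0, chi> = (1/7) sum_C |C| (chi_4*chi_0)(C) conj(chi(C)):
  <chi_4*chi_0, chi_0> = (1/7)[1*(1)*conj(1) + 1*(exp(-6*I*pi/7))*conj(1) + 1*(exp(2*I*pi/7))*conj(1) + 1*(exp(-4*I*pi/7))*conj(1) + 1*(exp(4*I*pi/7))*conj(1) + 1*(exp(-2*I*pi/7))*conj(1) + 1*(exp(6*I*pi/7))*conj(1)]
      = (1/7)[(1) + (exp(-6*I*pi/7)) + (exp(2*I*pi/7)) + (exp(-4*I*pi/7)) + (exp(4*I*pi/7)) + (exp(-2*I*pi/7)) + (exp(6*I*pi/7))] = 0/7 = 0
  <chi_4*chi_0, chi_1> = (1/7)[1*(1)*conj(1) + 1*(exp(-6*I*pi/7))*conj(exp(2*I*pi/7)) + 1*(exp(2*I*pi/7))*conj(exp(4*I*pi/7)) + 1*(exp(-4*I*pi/7))*conj(exp(6*I*pi/7)) + 1*(exp(4*I*pi/7))*conj(exp(-6*I*pi/7)) + 1*(exp(-2*I*pi/7))*conj(exp(-4*I*pi/7)) + 1*(exp(6*I*pi/7))*conj(exp(-2*I*pi/7))]
      = (1/7)[(1) + (exp(6*I*pi/7)) + (exp(-2*I*pi/7)) + (exp(4*I*pi/7)) + (exp(-4*I*pi/7)) + (exp(2*I*pi/7)) + (exp(-6*I*pi/7))] = 0/7 = 0
  <chi_4*chi_0, chi_2> = (1/7)[1*(1)*conj(1) + 1*(exp(-6*I*pi/7))*conj(exp(4*I*pi/7)) + 1*(exp(2*I*pi/7))*conj(exp(-6*I*pi/7)) + 1*(exp(-4*I*pi/7))*conj(exp(-2*I*pi/7)) + 1*(exp(4*I*pi/7))*conj(exp(2*I*pi/7)) + 1*(exp(-2*I*pi/7))*conj(exp(6*I*pi/7)) + 1*(exp(6*I*pi/7))*conj(exp(-4*I*pi/7))]
      = (1/7)[(1) + (exp(4*I*pi/7)) + (exp(-6*I*pi/7)) + (exp(-2*I*pi/7)) + (exp(2*I*pi/7)) + (exp(6*I*pi/7)) + (exp(-4*I*pi/7))] = 0/7 = 0
  <chi_4*chi_0, chi_3> = (1/7)[1*(1)*conj(1) + 1*(exp(-6*I*pi/7))*conj(exp(6*I*pi/7)) + 1*(exp(2*I*pi/7))*conj(exp(-2*I*pi/7)) + 1*(exp(-4*I*pi/7))*conj(exp(4*I*pi/7)) + 1*(exp(4*I*pi/7))*conj(exp(-4*I*pi/7)) + 1*(exp(-2*I*pi/7))*conj(exp(2*I*pi/7)) + 1*(exp(6*I*pi/7))*conj(exp(-6*I*pi/7))]
      = (1/7)[(1) + (exp(2*I*pi/7)) + (exp(4*I*pi/7)) + (exp(6*I*pi/7)) + (exp(-6*I*pi/7)) + (exp(-4*I*pi/7)) + (exp(-2*I*pi/7))] = 0/7 = 0
  <chi_4*chi_0, chi_4> = (1/7)[1*(1)*conj(1) + 1*(exp(-6*I*pi/7))*conj(exp(-6*I*pi/7)) + 1*(exp(2*I*pi/7))*conj(exp(2*I*pi/7)) + 1*(exp(-4*I*pi/7))*conj(exp(-4*I*pi/7)) + 1*(exp(4*I*pi/7))*conj(exp(4*I*pi/7)) + 1*(exp(-2*I*pi/7))*conj(exp(-2*I*pi/7)) + 1*(exp(6*I*pi/7))*conj(exp(6*I*pi/7))]
      = (1/7)[(1) + (1) + (1) + (1) + (1) + (1) + (1)] = 7/7 = 1
  <chi_4*chi_0, chi_5> = (1/7)[1*(1)*conj(1) + 1*(exp(-6*I*pi/7))*conj(exp(-4*I*pi/7)) + 1*(exp(2*I*pi/7))*conj(exp(6*I*pi/7)) + 1*(exp(-4*I*pi/7))*conj(exp(2*I*pi/7)) + 1*(exp(4*I*pi/7))*conj(exp(-2*I*pi/7)) + 1*(exp(-2*I*pi/7))*conj(exp(-6*I*pi/7)) + 1*(exp(6*I*pi/7))*conj(exp(4*I*pi/7))]
      = (1/7)[(1) + (exp(-2*I*pi/7)) + (exp(-4*I*pi/7)) + (exp(-6*I*pi/7)) + (exp(6*I*pi/7)) + (exp(4*I*pi/7)) + (exp(2*I*pi/7))] = 0/7 = 0
  <chi_4*chi_0, chi_6> = (1/7)[1*(1)*conj(1) + 1*(exp(-6*I*pi/7))*conj(exp(-2*I*pi/7)) + 1*(exp(2*I*pi/7))*conj(exp(-4*I*pi/7)) + 1*(exp(-4*I*pi/7))*conj(exp(-6*I*pi/7)) + 1*(exp(4*I*pi/7))*conj(exp(6*I*pi/7)) + 1*(exp(-2*I*pi/7))*conj(exp(4*I*pi/7)) + 1*(exp(6*I*pi/7))*conj(exp(2*I*pi/7))]
      = (1/7)[(1) + (exp(-4*I*pi/7)) + (exp(6*I*pi/7)) + (exp(2*I*pi/7)) + (exp(-2*I*pi/7)) + (exp(-6*I*pi/7)) + (exp(4*I*pi/7))] = 0/7 = 0
(Exp terms are combined using exp(i*s)*conj(exp(i*t)) = exp(i*(s-t)), and sums of them are collapsed using the identity that for every m > 1 the m distinct m-th roots of unity sum to 0, e.g. 1 + exp(2*I*pi/3) + exp(-2*I*pi/3) = 0.)
Hence the multiplicities are chi_4: 1. Dimension check: dim(chi_4)*dim(chi_0) = 1*1 = 1 and sum (mult * dim) = 1*1 = 1.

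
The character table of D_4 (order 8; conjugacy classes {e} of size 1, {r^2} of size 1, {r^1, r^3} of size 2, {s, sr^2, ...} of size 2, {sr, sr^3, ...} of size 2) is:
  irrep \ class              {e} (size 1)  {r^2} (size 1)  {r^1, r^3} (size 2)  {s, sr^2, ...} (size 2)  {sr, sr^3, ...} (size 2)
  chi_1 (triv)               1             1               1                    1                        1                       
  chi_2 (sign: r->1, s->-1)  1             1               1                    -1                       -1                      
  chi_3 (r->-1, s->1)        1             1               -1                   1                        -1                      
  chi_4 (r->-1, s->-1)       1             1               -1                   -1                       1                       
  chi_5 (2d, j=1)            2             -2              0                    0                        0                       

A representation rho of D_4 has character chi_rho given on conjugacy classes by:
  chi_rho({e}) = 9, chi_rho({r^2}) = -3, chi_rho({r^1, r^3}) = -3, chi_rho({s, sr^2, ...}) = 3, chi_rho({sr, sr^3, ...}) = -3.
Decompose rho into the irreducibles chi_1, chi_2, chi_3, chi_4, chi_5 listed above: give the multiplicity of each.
Multiplicities: chi_1: 0, chi_2: 0, chi_3: 3, chi_4: 0, chi_5: 3.

Derivation: Use <chi_rho, chi> = (1/|G|) sum_C |C| * chi_rho(C) * conj(chi(C)) with |G| = 8 for each irreducible chi in the table:
  <chi_rho, chi_1> = (1/8)[1*(9)*conj(1) + 1*(-3)*conj(1) + 2*(-3)*conj(1) + 2*(3)*conj(1) + 2*(-3)*conj(1)]
      = (1/8)[(9) + (-3) + (-6) + (6) + (-6)] = 0/8 = 0
  <chi_rho, chi_2> = (1/8)[1*(9)*conj(1) + 1*(-3)*conj(1) + 2*(-3)*conj(1) + 2*(3)*conj(-1) + 2*(-3)*conj(-1)]
      = (1/8)[(9) + (-3) + (-6) + (-6) + (6)] = 0/8 = 0
  <chi_rho, chi_3> = (1/8)[1*(9)*conj(1) + 1*(-3)*conj(1) + 2*(-3)*conj(-1) + 2*(3)*conj(1) + 2*(-3)*conj(-1)]
      = (1/8)[(9) + (-3) + (6) + (6) + (6)] = 24/8 = 3
  <chi_rho, chi_4> = (1/8)[1*(9)*conj(1) + 1*(-3)*conj(1) + 2*(-3)*conj(-1) + 2*(3)*conj(-1) + 2*(-3)*conj(1)]
      = (1/8)[(9) + (-3) + (6) + (-6) + (-6)] = 0/8 = 0
  <chi_rho, chi_5> = (1/8)[1*(9)*conj(2) + 1*(-3)*conj(-2) + 2*(-3)*conj(0) + 2*(3)*conj(0) + 2*(-3)*conj(0)]
      = (1/8)[(18) + (6) + (0) + (0) + (0)] = 24/8 = 3
Dimension check: dim(rho) = sum (mult * dim) = 0*1 + 0*1 + 3*1 + 0*1 + 3*2 = 9 = chi_rho(e) = 9.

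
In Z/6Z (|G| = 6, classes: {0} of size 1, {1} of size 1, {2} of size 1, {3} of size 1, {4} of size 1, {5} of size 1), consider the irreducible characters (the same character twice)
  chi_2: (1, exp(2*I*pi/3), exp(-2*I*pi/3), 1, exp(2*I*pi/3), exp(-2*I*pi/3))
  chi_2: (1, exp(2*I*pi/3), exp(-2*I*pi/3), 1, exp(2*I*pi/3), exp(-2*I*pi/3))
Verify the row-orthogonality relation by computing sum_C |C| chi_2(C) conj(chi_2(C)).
Sum = 6 = |G| = 6; so <chi_2, chi_2> = 1 (norm-1 confirms irreducibility).

Justification: Compute term by term over conjugacy classes (|C| * chi_2(C) * conj(chi_2(C))):
  1*(1)*conj(1) + 1*(exp(2*I*pi/3))*conj(exp(2*I*pi/3)) + 1*(exp(-2*I*pi/3))*conj(exp(-2*I*pi/3)) + 1*(1)*conj(1) + 1*(exp(2*I*pi/3))*conj(exp(2*I*pi/3)) + 1*(exp(-2*I*pi/3))*conj(exp(-2*I*pi/3))
  = (1) + (1) + (1) + (1) + (1) + (1)
  = 6.
(Exp terms are combined using exp(i*s)*conj(exp(i*t)) = exp(i*(s-t)), and sums of them are collapsed using the identity that for every m > 1 the m distinct m-th roots of unity sum to 0, e.g. 1 + exp(2*I*pi/3) + exp(-2*I*pi/3) = 0.)
Dividing by |G| = 6 gives 6/6 = 1, matching the row-orthogonality relation <chi_2, chi_2> = [chi_2 = chi_2].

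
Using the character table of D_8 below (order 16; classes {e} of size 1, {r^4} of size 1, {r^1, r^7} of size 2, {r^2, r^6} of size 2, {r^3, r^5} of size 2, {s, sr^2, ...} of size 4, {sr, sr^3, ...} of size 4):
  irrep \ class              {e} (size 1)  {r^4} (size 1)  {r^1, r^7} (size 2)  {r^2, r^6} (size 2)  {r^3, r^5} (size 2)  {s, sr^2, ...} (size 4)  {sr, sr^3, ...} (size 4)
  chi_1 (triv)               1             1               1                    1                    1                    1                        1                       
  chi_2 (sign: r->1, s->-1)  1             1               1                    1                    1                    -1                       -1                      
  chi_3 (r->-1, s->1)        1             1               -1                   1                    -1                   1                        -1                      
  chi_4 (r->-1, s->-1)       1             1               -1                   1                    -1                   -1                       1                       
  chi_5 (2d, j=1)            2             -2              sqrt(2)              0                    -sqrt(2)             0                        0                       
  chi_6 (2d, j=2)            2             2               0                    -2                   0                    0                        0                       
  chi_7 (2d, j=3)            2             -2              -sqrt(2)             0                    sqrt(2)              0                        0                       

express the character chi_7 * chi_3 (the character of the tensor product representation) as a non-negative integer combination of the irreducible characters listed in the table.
chi_7 tensor chi_3 = chi_5 (all other irreducibles have multiplicity 0).

Justification: The character of a tensor product is the pointwise product (chi_7 * chi_3)(C) = chi_7(C) * chi_3(C):
  {e}: (2)*(1), {r^4}: (-2)*(1), {r^1, r^7}: (-sqrt(2))*(-1), {r^2, r^6}: (0)*(1), {r^3, r^5}: (sqrt(2))*(-1), {s, sr^2, ...}: (0)*(1), {sr, sr^3, ...}: (0)*(-1)
so (chi_7 * chi_3) takes values
  {e} -> 2, {r^4} -> -2, {r^1, r^7} -> sqrt(2), {r^2, r^6} -> 0, {r^3, r^5} -> -sqrt(2), {s, sr^2, ...} -> 0, {sr, sr^3, ...} -> 0.
Now take the inner product of this character with each irreducible chi from the table, <chi_7*chi_3, chi> = (1/16) sum_C |C| (chi_7*chi_3)(C) conj(chi(C)):
  <chi_7*chi_3, chi_1> = (1/16)[1*(2)*conj(1) + 1*(-2)*conj(1) + 2*(sqrt(2))*conj(1) + 2*(0)*conj(1) + 2*(-sqrt(2))*conj(1) + 4*(0)*conj(1) + 4*(0)*conj(1)]
      = (1/16)[(2) + (-2) + (2*sqrt(2)) + (0) + (-2*sqrt(2)) + (0) + (0)] = 0/16 = 0
  <chi_7*chi_3, chi_2> = (1/16)[1*(2)*conj(1) + 1*(-2)*conj(1) + 2*(sqrt(2))*conj(1) + 2*(0)*conj(1) + 2*(-sqrt(2))*conj(1) + 4*(0)*conj(-1) + 4*(0)*conj(-1)]
      = (1/16)[(2) + (-2) + (2*sqrt(2)) + (0) + (-2*sqrt(2)) + (0) + (0)] = 0/16 = 0
  <chi_7*chi_3, chi_3> = (1/16)[1*(2)*conj(1) + 1*(-2)*conj(1) + 2*(sqrt(2))*conj(-1) + 2*(0)*conj(1) + 2*(-sqrt(2))*conj(-1) + 4*(0)*conj(1) + 4*(0)*conj(-1)]
      = (1/16)[(2) + (-2) + (-2*sqrt(2)) + (0) + (2*sqrt(2)) + (0) + (0)] = 0/16 = 0
  <chi_7*chi_3, chi_4> = (1/16)[1*(2)*conj(1) + 1*(-2)*conj(1) + 2*(sqrt(2))*conj(-1) + 2*(0)*conj(1) + 2*(-sqrt(2))*conj(-1) + 4*(0)*conj(-1) + 4*(0)*conj(1)]
      = (1/16)[(2) + (-2) + (-2*sqrt(2)) + (0) + (2*sqrt(2)) + (0) + (0)] = 0/16 = 0
  <chi_7*chi_3, chi_5> = (1/16)[1*(2)*conj(2) + 1*(-2)*conj(-2) + 2*(sqrt(2))*conj(sqrt(2)) + 2*(0)*conj(0) + 2*(-sqrt(2))*conj(-sqrt(2)) + 4*(0)*conj(0) + 4*(0)*conj(0)]
      = (1/16)[(4) + (4) + (4) + (0) + (4) + (0) + (0)] = 16/16 = 1
  <chi_7*chi_3, chi_6> = (1/16)[1*(2)*conj(2) + 1*(-2)*conj(2) + 2*(sqrt(2))*conj(0) + 2*(0)*conj(-2) + 2*(-sqrt(2))*conj(0) + 4*(0)*conj(0) + 4*(0)*conj(0)]
      = (1/16)[(4) + (-4) + (0) + (0) + (0) + (0) + (0)] = 0/16 = 0
  <chi_7*chi_3, chi_7> = (1/16)[1*(2)*conj(2) + 1*(-2)*conj(-2) + 2*(sqrt(2))*conj(-sqrt(2)) + 2*(0)*conj(0) + 2*(-sqrt(2))*conj(sqrt(2)) + 4*(0)*conj(0) + 4*(0)*conj(0)]
      = (1/16)[(4) + (4) + (-4) + (0) + (-4) + (0) + (0)] = 0/16 = 0
Hence the multiplicities are chi_5: 1. Dimension check: dim(chi_7)*dim(chi_3) = 2*1 = 2 and sum (mult * dim) = 1*2 = 2.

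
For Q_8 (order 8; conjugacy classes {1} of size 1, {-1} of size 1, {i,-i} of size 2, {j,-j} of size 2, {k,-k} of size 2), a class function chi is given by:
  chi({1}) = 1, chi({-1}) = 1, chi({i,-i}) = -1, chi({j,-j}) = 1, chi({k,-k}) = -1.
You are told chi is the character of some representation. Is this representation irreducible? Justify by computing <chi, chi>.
Irreducible: <chi, chi> = 1.

Argument: <chi, chi> = (1/|G|) sum_C |C| * |chi(C)|^2 = (1/8)[1*|1|^2 + 1*|1|^2 + 2*|-1|^2 + 2*|1|^2 + 2*|-1|^2]
  = (1/8)[(1) + (1) + (2) + (2) + (2)] = 8/8 = 1.
A character is irreducible iff <chi, chi> = 1, so this representation is irreducible.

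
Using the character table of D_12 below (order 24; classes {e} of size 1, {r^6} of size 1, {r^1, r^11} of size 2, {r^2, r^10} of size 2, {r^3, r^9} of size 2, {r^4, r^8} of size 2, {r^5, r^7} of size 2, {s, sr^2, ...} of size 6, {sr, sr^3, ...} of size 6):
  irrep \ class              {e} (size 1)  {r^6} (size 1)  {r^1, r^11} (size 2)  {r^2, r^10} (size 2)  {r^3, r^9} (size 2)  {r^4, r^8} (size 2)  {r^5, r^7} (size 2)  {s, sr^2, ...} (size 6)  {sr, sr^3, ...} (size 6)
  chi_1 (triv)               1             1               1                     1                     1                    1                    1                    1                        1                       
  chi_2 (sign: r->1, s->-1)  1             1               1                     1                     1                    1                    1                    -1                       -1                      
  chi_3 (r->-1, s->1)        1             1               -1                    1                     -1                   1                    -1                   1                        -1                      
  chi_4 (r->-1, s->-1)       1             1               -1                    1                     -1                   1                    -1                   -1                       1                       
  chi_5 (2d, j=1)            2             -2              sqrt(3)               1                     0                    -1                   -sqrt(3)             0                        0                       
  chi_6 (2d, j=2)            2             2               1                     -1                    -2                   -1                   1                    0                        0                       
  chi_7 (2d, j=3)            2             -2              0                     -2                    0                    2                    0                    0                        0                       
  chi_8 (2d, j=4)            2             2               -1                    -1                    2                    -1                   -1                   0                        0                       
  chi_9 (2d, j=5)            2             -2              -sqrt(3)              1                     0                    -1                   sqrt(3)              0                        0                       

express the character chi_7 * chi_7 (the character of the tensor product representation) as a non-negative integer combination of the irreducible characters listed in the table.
chi_7 tensor chi_7 = chi_1 + chi_2 + chi_3 + chi_4 (all other irreducibles have multiplicity 0).

Argument: The character of a tensor product is the pointwise product (chi_7 * chi_7)(C) = chi_7(C) * chi_7(C):
  {e}: (2)*(2), {r^6}: (-2)*(-2), {r^1, r^11}: (0)*(0), {r^2, r^10}: (-2)*(-2), {r^3, r^9}: (0)*(0), {r^4, r^8}: (2)*(2), {r^5, r^7}: (0)*(0), {s, sr^2, ...}: (0)*(0), {sr, sr^3, ...}: (0)*(0)
so (chi_7 * chi_7) takes values
  {e} -> 4, {r^6} -> 4, {r^1, r^11} -> 0, {r^2, r^10} -> 4, {r^3, r^9} -> 0, {r^4, r^8} -> 4, {r^5, r^7} -> 0, {s, sr^2, ...} -> 0, {sr, sr^3, ...} -> 0.
Now take the inner product of this character with each irreducible chi from the table, <chi_7*chi_7, chi> = (1/24) sum_C |C| (chi_7*chi_7)(C) conj(chi(C)):
  <chi_7*chi_7, chi_1> = (1/24)[1*(4)*conj(1) + 1*(4)*conj(1) + 2*(0)*conj(1) + 2*(4)*conj(1) + 2*(0)*conj(1) + 2*(4)*conj(1) + 2*(0)*conj(1) + 6*(0)*conj(1) + 6*(0)*conj(1)]
      = (1/24)[(4) + (4) + (0) + (8) + (0) + (8) + (0) + (0) + (0)] = 24/24 = 1
  <chi_7*chi_7, chi_2> = (1/24)[1*(4)*conj(1) + 1*(4)*conj(1) + 2*(0)*conj(1) + 2*(4)*conj(1) + 2*(0)*conj(1) + 2*(4)*conj(1) + 2*(0)*conj(1) + 6*(0)*conj(-1) + 6*(0)*conj(-1)]
      = (1/24)[(4) + (4) + (0) + (8) + (0) + (8) + (0) + (0) + (0)] = 24/24 = 1
  <chi_7*chi_7, chi_3> = (1/24)[1*(4)*conj(1) + 1*(4)*conj(1) + 2*(0)*conj(-1) + 2*(4)*conj(1) + 2*(0)*conj(-1) + 2*(4)*conj(1) + 2*(0)*conj(-1) + 6*(0)*conj(1) + 6*(0)*conj(-1)]
      = (1/24)[(4) + (4) + (0) + (8) + (0) + (8) + (0) + (0) + (0)] = 24/24 = 1
  <chi_7*chi_7, chi_4> = (1/24)[1*(4)*conj(1) + 1*(4)*conj(1) + 2*(0)*conj(-1) + 2*(4)*conj(1) + 2*(0)*conj(-1) + 2*(4)*conj(1) + 2*(0)*conj(-1) + 6*(0)*conj(-1) + 6*(0)*conj(1)]
      = (1/24)[(4) + (4) + (0) + (8) + (0) + (8) + (0) + (0) + (0)] = 24/24 = 1
  <chi_7*chi_7, chi_5> = (1/24)[1*(4)*conj(2) + 1*(4)*conj(-2) + 2*(0)*conj(sqrt(3)) + 2*(4)*conj(1) + 2*(0)*conj(0) + 2*(4)*conj(-1) + 2*(0)*conj(-sqrt(3)) + 6*(0)*conj(0) + 6*(0)*conj(0)]
      = (1/24)[(8) + (-8) + (0) + (8) + (0) + (-8) + (0) + (0) + (0)] = 0/24 = 0
  <chi_7*chi_7, chi_6> = (1/24)[1*(4)*conj(2) + 1*(4)*conj(2) + 2*(0)*conj(1) + 2*(4)*conj(-1) + 2*(0)*conj(-2) + 2*(4)*conj(-1) + 2*(0)*conj(1) + 6*(0)*conj(0) + 6*(0)*conj(0)]
      = (1/24)[(8) + (8) + (0) + (-8) + (0) + (-8) + (0) + (0) + (0)] = 0/24 = 0
  <chi_7*chi_7, chi_7> = (1/24)[1*(4)*conj(2) + 1*(4)*conj(-2) + 2*(0)*conj(0) + 2*(4)*conj(-2) + 2*(0)*conj(0) + 2*(4)*conj(2) + 2*(0)*conj(0) + 6*(0)*conj(0) + 6*(0)*conj(0)]
      = (1/24)[(8) + (-8) + (0) + (-16) + (0) + (16) + (0) + (0) + (0)] = 0/24 = 0
  <chi_7*chi_7, chi_8> = (1/24)[1*(4)*conj(2) + 1*(4)*conj(2) + 2*(0)*conj(-1) + 2*(4)*conj(-1) + 2*(0)*conj(2) + 2*(4)*conj(-1) + 2*(0)*conj(-1) + 6*(0)*conj(0) + 6*(0)*conj(0)]
      = (1/24)[(8) + (8) + (0) + (-8) + (0) + (-8) + (0) + (0) + (0)] = 0/24 = 0
  <chi_7*chi_7, chi_9> = (1/24)[1*(4)*conj(2) + 1*(4)*conj(-2) + 2*(0)*conj(-sqrt(3)) + 2*(4)*conj(1) + 2*(0)*conj(0) + 2*(4)*conj(-1) + 2*(0)*conj(sqrt(3)) + 6*(0)*conj(0) + 6*(0)*conj(0)]
      = (1/24)[(8) + (-8) + (0) + (8) + (0) + (-8) + (0) + (0) + (0)] = 0/24 = 0
Hence the multiplicities are chi_1: 1, chi_2: 1, chi_3: 1, chi_4: 1. Dimension check: dim(chi_7)*dim(chi_7) = 2*2 = 4 and sum (mult * dim) = 1*1 + 1*1 + 1*1 + 1*1 = 4.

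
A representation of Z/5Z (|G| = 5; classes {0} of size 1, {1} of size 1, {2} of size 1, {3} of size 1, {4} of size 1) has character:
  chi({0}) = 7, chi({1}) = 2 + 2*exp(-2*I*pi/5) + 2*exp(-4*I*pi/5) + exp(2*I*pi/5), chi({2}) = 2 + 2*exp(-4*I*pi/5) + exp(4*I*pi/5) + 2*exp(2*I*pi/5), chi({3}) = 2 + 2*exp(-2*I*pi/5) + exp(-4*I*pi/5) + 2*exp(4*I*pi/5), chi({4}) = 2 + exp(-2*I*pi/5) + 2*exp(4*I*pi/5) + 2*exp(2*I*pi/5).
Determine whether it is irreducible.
Not irreducible (reducible): <chi, chi> = 13 > 1.

Reasoning: <chi, chi> = (1/|G|) sum_C |C| * |chi(C)|^2 = (1/5)[1*|7|^2 + 1*|2 + 2*exp(-2*I*pi/5) + 2*exp(-4*I*pi/5) + exp(2*I*pi/5)|^2 + 1*|2 + 2*exp(-4*I*pi/5) + exp(4*I*pi/5) + 2*exp(2*I*pi/5)|^2 + 1*|2 + 2*exp(-2*I*pi/5) + exp(-4*I*pi/5) + 2*exp(4*I*pi/5)|^2 + 1*|2 + exp(-2*I*pi/5) + 2*exp(4*I*pi/5) + 2*exp(2*I*pi/5)|^2]
  = (1/5)[(49) + (13 + 10*exp(-2*I*pi/5) + 8*exp(-4*I*pi/5) + 8*exp(4*I*pi/5) + 10*exp(2*I*pi/5)) + (13 + 8*exp(-2*I*pi/5) + 10*exp(-4*I*pi/5) + 10*exp(4*I*pi/5) + 8*exp(2*I*pi/5)) + (13 + 8*exp(-2*I*pi/5) + 10*exp(-4*I*pi/5) + 10*exp(4*I*pi/5) + 8*exp(2*I*pi/5)) + (13 + 10*exp(-2*I*pi/5) + 8*exp(-4*I*pi/5) + 8*exp(4*I*pi/5) + 10*exp(2*I*pi/5))] = 65/5 = 13.
(Exp terms are combined using exp(i*s)*conj(exp(i*t)) = exp(i*(s-t)), and sums of them are collapsed using the identity that for every m > 1 the m distinct m-th roots of unity sum to 0, e.g. 1 + exp(2*I*pi/3) + exp(-2*I*pi/3) = 0.)
A character is irreducible iff <chi, chi> = 1, so this representation is reducible.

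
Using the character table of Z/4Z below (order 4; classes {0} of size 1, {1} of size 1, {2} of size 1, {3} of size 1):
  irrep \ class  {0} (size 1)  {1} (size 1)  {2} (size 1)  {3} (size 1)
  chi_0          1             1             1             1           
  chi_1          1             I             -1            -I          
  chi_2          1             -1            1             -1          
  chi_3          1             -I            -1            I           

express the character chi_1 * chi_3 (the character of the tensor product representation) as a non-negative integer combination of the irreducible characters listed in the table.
chi_1 tensor chi_3 = chi_0 (all other irreducibles have multiplicity 0).

The character of a tensor product is the pointwise product (chi_1 * chi_3)(C) = chi_1(C) * chi_3(C):
  {0}: (1)*(1), {1}: (I)*(-I), {2}: (-1)*(-1), {3}: (-I)*(I)
so (chi_1 * chi_3) takes values
  {0} -> 1, {1} -> 1, {2} -> 1, {3} -> 1.
Now take the inner product of this character with each irreducible chi from the table, <chi_1*chi_3, chi> = (1/4) sum_C |C| (chi_1*chi_3)(C) conj(chi(C)):
  <chi_1*chi_3, chi_0> = (1/4)[1*(1)*conj(1) + 1*(1)*conj(1) + 1*(1)*conj(1) + 1*(1)*conj(1)]
      = (1/4)[(1) + (1) + (1) + (1)] = 4/4 = 1
  <chi_1*chi_3, chi_1> = (1/4)[1*(1)*conj(1) + 1*(1)*conj(I) + 1*(1)*conj(-1) + 1*(1)*conj(-I)]
      = (1/4)[(1) + (-I) + (-1) + (I)] = 0/4 = 0
  <chi_1*chi_3, chi_2> = (1/4)[1*(1)*conj(1) + 1*(1)*conj(-1) + 1*(1)*conj(1) + 1*(1)*conj(-1)]
      = (1/4)[(1) + (-1) + (1) + (-1)] = 0/4 = 0
  <chi_1*chi_3, chi_3> = (1/4)[1*(1)*conj(1) + 1*(1)*conj(-I) + 1*(1)*conj(-1) + 1*(1)*conj(I)]
      = (1/4)[(1) + (I) + (-1) + (-I)] = 0/4 = 0
(Exp terms are combined using exp(i*s)*conj(exp(i*t)) = exp(i*(s-t)), and sums of them are collapsed using the identity that for every m > 1 the m distinct m-th roots of unity sum to 0, e.g. 1 + exp(2*I*pi/3) + exp(-2*I*pi/3) = 0.)
Hence the multiplicities are chi_0: 1. Dimension check: dim(chi_1)*dim(chi_3) = 1*1 = 1 and sum (mult * dim) = 1*1 = 1.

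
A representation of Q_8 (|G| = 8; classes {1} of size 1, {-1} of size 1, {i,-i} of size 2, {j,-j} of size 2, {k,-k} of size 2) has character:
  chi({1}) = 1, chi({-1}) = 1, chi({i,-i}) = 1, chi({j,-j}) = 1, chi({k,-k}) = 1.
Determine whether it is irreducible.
Irreducible: <chi, chi> = 1.

Argument: <chi, chi> = (1/|G|) sum_C |C| * |chi(C)|^2 = (1/8)[1*|1|^2 + 1*|1|^2 + 2*|1|^2 + 2*|1|^2 + 2*|1|^2]
  = (1/8)[(1) + (1) + (2) + (2) + (2)] = 8/8 = 1.
A character is irreducible iff <chi, chi> = 1, so this representation is irreducible.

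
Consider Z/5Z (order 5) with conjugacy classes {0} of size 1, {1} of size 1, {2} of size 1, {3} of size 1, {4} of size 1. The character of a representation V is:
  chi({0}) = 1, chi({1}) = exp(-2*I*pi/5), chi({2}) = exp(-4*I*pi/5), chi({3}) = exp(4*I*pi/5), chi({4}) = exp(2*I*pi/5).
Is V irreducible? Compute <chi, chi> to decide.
Irreducible: <chi, chi> = 1.

Proof sketch: <chi, chi> = (1/|G|) sum_C |C| * |chi(C)|^2 = (1/5)[1*|1|^2 + 1*|exp(-2*I*pi/5)|^2 + 1*|exp(-4*I*pi/5)|^2 + 1*|exp(4*I*pi/5)|^2 + 1*|exp(2*I*pi/5)|^2]
  = (1/5)[(1) + (1) + (1) + (1) + (1)] = 5/5 = 1.
(Exp terms are combined using exp(i*s)*conj(exp(i*t)) = exp(i*(s-t)), and sums of them are collapsed using the identity that for every m > 1 the m distinct m-th roots of unity sum to 0, e.g. 1 + exp(2*I*pi/3) + exp(-2*I*pi/3) = 0.)
A character is irreducible iff <chi, chi> = 1, so this representation is irreducible.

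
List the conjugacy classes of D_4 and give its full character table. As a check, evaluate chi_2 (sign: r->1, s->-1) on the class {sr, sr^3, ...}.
Conjugacy classes: {e} of size 1, {r^2} of size 1, {r^1, r^3} of size 2, {s, sr^2, ...} of size 2, {sr, sr^3, ...} of size 2.
Character table:
  irrep \ class              {e} (size 1)  {r^2} (size 1)  {r^1, r^3} (size 2)  {s, sr^2, ...} (size 2)  {sr, sr^3, ...} (size 2)
  chi_1 (triv)               1             1               1                    1                        1                       
  chi_2 (sign: r->1, s->-1)  1             1               1                    -1                       -1                      
  chi_3 (r->-1, s->1)        1             1               -1                   1                        -1                      
  chi_4 (r->-1, s->-1)       1             1               -1                   -1                       1                       
  chi_5 (2d, j=1)            2             -2              0                    0                        0                       

Spot check: chi_2 (sign: r->1, s->-1) on {sr, sr^3, ...} = -1.

Proof sketch: D_4 has order 2*4 = 8 with 5 conjugacy classes, hence 5 irreducibles. Sum of squared dims 1 + 1 + 1 + 1 + 4 = 8 = |G|. Linear characters come from the abelianisation; the 2-dimensional irreps have character r^k -> 2*cos(2*pi*j*k/4), reflections -> 0.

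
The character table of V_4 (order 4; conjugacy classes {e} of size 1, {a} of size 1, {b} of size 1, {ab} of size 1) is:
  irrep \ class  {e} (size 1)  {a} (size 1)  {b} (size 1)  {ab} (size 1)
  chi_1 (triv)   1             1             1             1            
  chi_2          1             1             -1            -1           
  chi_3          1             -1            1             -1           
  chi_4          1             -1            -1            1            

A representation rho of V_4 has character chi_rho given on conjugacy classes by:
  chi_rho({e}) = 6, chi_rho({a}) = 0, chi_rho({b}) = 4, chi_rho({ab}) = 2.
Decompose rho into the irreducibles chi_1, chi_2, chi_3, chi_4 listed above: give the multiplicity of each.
Multiplicities: chi_1: 3, chi_2: 0, chi_3: 2, chi_4: 1.

Why: Use <chi_rho, chi> = (1/|G|) sum_C |C| * chi_rho(C) * conj(chi(C)) with |G| = 4 for each irreducible chi in the table:
  <chi_rho, chi_1> = (1/4)[1*(6)*conj(1) + 1*(0)*conj(1) + 1*(4)*conj(1) + 1*(2)*conj(1)]
      = (1/4)[(6) + (0) + (4) + (2)] = 12/4 = 3
  <chi_rho, chi_2> = (1/4)[1*(6)*conj(1) + 1*(0)*conj(1) + 1*(4)*conj(-1) + 1*(2)*conj(-1)]
      = (1/4)[(6) + (0) + (-4) + (-2)] = 0/4 = 0
  <chi_rho, chi_3> = (1/4)[1*(6)*conj(1) + 1*(0)*conj(-1) + 1*(4)*conj(1) + 1*(2)*conj(-1)]
      = (1/4)[(6) + (0) + (4) + (-2)] = 8/4 = 2
  <chi_rho, chi_4> = (1/4)[1*(6)*conj(1) + 1*(0)*conj(-1) + 1*(4)*conj(-1) + 1*(2)*conj(1)]
      = (1/4)[(6) + (0) + (-4) + (2)] = 4/4 = 1
Dimension check: dim(rho) = sum (mult * dim) = 3*1 + 0*1 + 2*1 + 1*1 = 6 = chi_rho(e) = 6.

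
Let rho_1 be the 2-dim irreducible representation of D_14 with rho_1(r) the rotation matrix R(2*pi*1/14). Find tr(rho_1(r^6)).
chi_{rho_1}(r^6) = 2*cos(2*pi*1*6/14) = -2*cos(pi/7)

Justification: rho_1(r^6) is rotation by angle 2*pi*1*6/14, whose trace is 2*cos(2*pi*1*6/14) = -2*cos(pi/7).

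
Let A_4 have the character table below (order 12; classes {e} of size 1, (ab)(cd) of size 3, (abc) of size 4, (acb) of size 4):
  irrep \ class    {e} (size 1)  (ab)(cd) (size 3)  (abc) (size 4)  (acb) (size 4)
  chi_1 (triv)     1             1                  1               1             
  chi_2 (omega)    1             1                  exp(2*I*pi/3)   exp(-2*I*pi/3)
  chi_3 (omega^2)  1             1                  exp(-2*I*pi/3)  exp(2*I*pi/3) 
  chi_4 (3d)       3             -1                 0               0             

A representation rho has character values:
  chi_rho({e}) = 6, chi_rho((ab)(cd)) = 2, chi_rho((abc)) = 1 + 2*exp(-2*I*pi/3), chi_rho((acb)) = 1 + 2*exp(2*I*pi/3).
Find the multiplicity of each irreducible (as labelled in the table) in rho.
Multiplicities: chi_1: 1, chi_2: 0, chi_3: 2, chi_4: 1.

Use <chi_rho, chi> = (1/|G|) sum_C |C| * chi_rho(C) * conj(chi(C)) with |G| = 12 for each irreducible chi in the table:
  <chi_rho, chi_1> = (1/12)[1*(6)*conj(1) + 3*(2)*conj(1) + 4*(1 + 2*exp(-2*I*pi/3))*conj(1) + 4*(1 + 2*exp(2*I*pi/3))*conj(1)]
      = (1/12)[(6) + (6) + (4 + 8*exp(-2*I*pi/3)) + (4 + 8*exp(2*I*pi/3))] = 12/12 = 1
  <chi_rho, chi_2> = (1/12)[1*(6)*conj(1) + 3*(2)*conj(1) + 4*(1 + 2*exp(-2*I*pi/3))*conj(exp(2*I*pi/3)) + 4*(1 + 2*exp(2*I*pi/3))*conj(exp(-2*I*pi/3))]
      = (1/12)[(6) + (6) + (4*exp(-2*I*pi/3) + 8*exp(2*I*pi/3)) + (8*exp(-2*I*pi/3) + 4*exp(2*I*pi/3))] = 0/12 = 0
  <chi_rho, chi_3> = (1/12)[1*(6)*conj(1) + 3*(2)*conj(1) + 4*(1 + 2*exp(-2*I*pi/3))*conj(exp(-2*I*pi/3)) + 4*(1 + 2*exp(2*I*pi/3))*conj(exp(2*I*pi/3))]
      = (1/12)[(6) + (6) + (8 + 4*exp(2*I*pi/3)) + (8 + 4*exp(-2*I*pi/3))] = 24/12 = 2
  <chi_rho, chi_4> = (1/12)[1*(6)*conj(3) + 3*(2)*conj(-1) + 4*(1 + 2*exp(-2*I*pi/3))*conj(0) + 4*(1 + 2*exp(2*I*pi/3))*conj(0)]
      = (1/12)[(18) + (-6) + (0) + (0)] = 12/12 = 1
(Exp terms are combined using exp(i*s)*conj(exp(i*t)) = exp(i*(s-t)), and sums of them are collapsed using the identity that for every m > 1 the m distinct m-th roots of unity sum to 0, e.g. 1 + exp(2*I*pi/3) + exp(-2*I*pi/3) = 0.)
Dimension check: dim(rho) = sum (mult * dim) = 1*1 + 0*1 + 2*1 + 1*3 = 6 = chi_rho(e) = 6.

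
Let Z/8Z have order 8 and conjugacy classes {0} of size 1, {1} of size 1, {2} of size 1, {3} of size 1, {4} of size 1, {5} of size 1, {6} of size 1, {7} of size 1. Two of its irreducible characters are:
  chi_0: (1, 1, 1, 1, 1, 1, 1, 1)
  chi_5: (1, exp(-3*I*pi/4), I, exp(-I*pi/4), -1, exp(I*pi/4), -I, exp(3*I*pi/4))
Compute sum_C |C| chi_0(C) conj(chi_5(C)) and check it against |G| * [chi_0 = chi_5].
Sum = 0; so <chi_0, chi_5> = 0 (distinct irreducibles are orthogonal).

Justification: Compute term by term over conjugacy classes (|C| * chi_0(C) * conj(chi_5(C))):
  1*(1)*conj(1) + 1*(1)*conj(exp(-3*I*pi/4)) + 1*(1)*conj(I) + 1*(1)*conj(exp(-I*pi/4)) + 1*(1)*conj(-1) + 1*(1)*conj(exp(I*pi/4)) + 1*(1)*conj(-I) + 1*(1)*conj(exp(3*I*pi/4))
  = (1) + (exp(3*I*pi/4)) + (-I) + (exp(I*pi/4)) + (-1) + (exp(-I*pi/4)) + (I) + (exp(-3*I*pi/4))
  = 0.
(Exp terms are combined using exp(i*s)*conj(exp(i*t)) = exp(i*(s-t)), and sums of them are collapsed using the identity that for every m > 1 the m distinct m-th roots of unity sum to 0, e.g. 1 + exp(2*I*pi/3) + exp(-2*I*pi/3) = 0.)
Dividing by |G| = 8 gives 0/8 = 0, matching the row-orthogonality relation <chi_0, chi_5> = [chi_0 = chi_5].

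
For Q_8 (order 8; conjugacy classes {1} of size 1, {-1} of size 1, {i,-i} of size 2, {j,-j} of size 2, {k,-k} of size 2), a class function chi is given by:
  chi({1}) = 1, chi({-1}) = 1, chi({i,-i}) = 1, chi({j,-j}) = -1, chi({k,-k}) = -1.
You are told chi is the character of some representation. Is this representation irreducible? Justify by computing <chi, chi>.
Irreducible: <chi, chi> = 1.

Explanation: <chi, chi> = (1/|G|) sum_C |C| * |chi(C)|^2 = (1/8)[1*|1|^2 + 1*|1|^2 + 2*|1|^2 + 2*|-1|^2 + 2*|-1|^2]
  = (1/8)[(1) + (1) + (2) + (2) + (2)] = 8/8 = 1.
A character is irreducible iff <chi, chi> = 1, so this representation is irreducible.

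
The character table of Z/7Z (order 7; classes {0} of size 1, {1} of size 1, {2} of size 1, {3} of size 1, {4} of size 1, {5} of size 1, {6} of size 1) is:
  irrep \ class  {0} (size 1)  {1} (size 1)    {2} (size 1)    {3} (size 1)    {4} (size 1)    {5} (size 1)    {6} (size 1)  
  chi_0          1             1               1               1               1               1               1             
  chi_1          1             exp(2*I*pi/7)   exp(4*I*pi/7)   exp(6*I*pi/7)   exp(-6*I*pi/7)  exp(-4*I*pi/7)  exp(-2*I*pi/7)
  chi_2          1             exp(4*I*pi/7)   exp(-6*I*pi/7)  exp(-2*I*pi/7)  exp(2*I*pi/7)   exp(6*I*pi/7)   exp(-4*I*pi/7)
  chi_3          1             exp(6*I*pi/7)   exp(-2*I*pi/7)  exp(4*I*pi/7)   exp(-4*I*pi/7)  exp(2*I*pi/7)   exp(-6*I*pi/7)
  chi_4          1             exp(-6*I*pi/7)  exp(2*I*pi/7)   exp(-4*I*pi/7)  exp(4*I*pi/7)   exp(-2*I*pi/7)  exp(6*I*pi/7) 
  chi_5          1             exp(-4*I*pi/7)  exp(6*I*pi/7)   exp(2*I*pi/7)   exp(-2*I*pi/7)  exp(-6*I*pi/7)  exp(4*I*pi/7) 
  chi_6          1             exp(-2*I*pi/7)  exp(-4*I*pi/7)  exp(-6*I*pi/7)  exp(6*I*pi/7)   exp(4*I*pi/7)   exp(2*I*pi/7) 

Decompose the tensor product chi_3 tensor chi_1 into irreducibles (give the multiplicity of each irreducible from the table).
chi_3 tensor chi_1 = chi_4 (all other irreducibles have multiplicity 0).

Explanation: The character of a tensor product is the pointwise product (chi_3 * chi_1)(C) = chi_3(C) * chi_1(C):
  {0}: (1)*(1), {1}: (exp(6*I*pi/7))*(exp(2*I*pi/7)), {2}: (exp(-2*I*pi/7))*(exp(4*I*pi/7)), {3}: (exp(4*I*pi/7))*(exp(6*I*pi/7)), {4}: (exp(-4*I*pi/7))*(exp(-6*I*pi/7)), {5}: (exp(2*I*pi/7))*(exp(-4*I*pi/7)), {6}: (exp(-6*I*pi/7))*(exp(-2*I*pi/7))
so (chi_3 * chi_1) takes values
  {0} -> 1, {1} -> exp(-6*I*pi/7), {2} -> exp(2*I*pi/7), {3} -> exp(-4*I*pi/7), {4} -> exp(4*I*pi/7), {5} -> exp(-2*I*pi/7), {6} -> exp(6*I*pi/7).
Now take the inner product of this character with each irreducible chi from the table, <chi_3*chi_1, chi> = (1/7) sum_C |C| (chi_3*chi_1)(C) conj(chi(C)):
  <chi_3*chi_1, chi_0> = (1/7)[1*(1)*conj(1) + 1*(exp(-6*I*pi/7))*conj(1) + 1*(exp(2*I*pi/7))*conj(1) + 1*(exp(-4*I*pi/7))*conj(1) + 1*(exp(4*I*pi/7))*conj(1) + 1*(exp(-2*I*pi/7))*conj(1) + 1*(exp(6*I*pi/7))*conj(1)]
      = (1/7)[(1) + (exp(-6*I*pi/7)) + (exp(2*I*pi/7)) + (exp(-4*I*pi/7)) + (exp(4*I*pi/7)) + (exp(-2*I*pi/7)) + (exp(6*I*pi/7))] = 0/7 = 0
  <chi_3*chi_1, chi_1> = (1/7)[1*(1)*conj(1) + 1*(exp(-6*I*pi/7))*conj(exp(2*I*pi/7)) + 1*(exp(2*I*pi/7))*conj(exp(4*I*pi/7)) + 1*(exp(-4*I*pi/7))*conj(exp(6*I*pi/7)) + 1*(exp(4*I*pi/7))*conj(exp(-6*I*pi/7)) + 1*(exp(-2*I*pi/7))*conj(exp(-4*I*pi/7)) + 1*(exp(6*I*pi/7))*conj(exp(-2*I*pi/7))]
      = (1/7)[(1) + (exp(6*I*pi/7)) + (exp(-2*I*pi/7)) + (exp(4*I*pi/7)) + (exp(-4*I*pi/7)) + (exp(2*I*pi/7)) + (exp(-6*I*pi/7))] = 0/7 = 0
  <chi_3*chi_1, chi_2> = (1/7)[1*(1)*conj(1) + 1*(exp(-6*I*pi/7))*conj(exp(4*I*pi/7)) + 1*(exp(2*I*pi/7))*conj(exp(-6*I*pi/7)) + 1*(exp(-4*I*pi/7))*conj(exp(-2*I*pi/7)) + 1*(exp(4*I*pi/7))*conj(exp(2*I*pi/7)) + 1*(exp(-2*I*pi/7))*conj(exp(6*I*pi/7)) + 1*(exp(6*I*pi/7))*conj(exp(-4*I*pi/7))]
      = (1/7)[(1) + (exp(4*I*pi/7)) + (exp(-6*I*pi/7)) + (exp(-2*I*pi/7)) + (exp(2*I*pi/7)) + (exp(6*I*pi/7)) + (exp(-4*I*pi/7))] = 0/7 = 0
  <chi_3*chi_1, chi_3> = (1/7)[1*(1)*conj(1) + 1*(exp(-6*I*pi/7))*conj(exp(6*I*pi/7)) + 1*(exp(2*I*pi/7))*conj(exp(-2*I*pi/7)) + 1*(exp(-4*I*pi/7))*conj(exp(4*I*pi/7)) + 1*(exp(4*I*pi/7))*conj(exp(-4*I*pi/7)) + 1*(exp(-2*I*pi/7))*conj(exp(2*I*pi/7)) + 1*(exp(6*I*pi/7))*conj(exp(-6*I*pi/7))]
      = (1/7)[(1) + (exp(2*I*pi/7)) + (exp(4*I*pi/7)) + (exp(6*I*pi/7)) + (exp(-6*I*pi/7)) + (exp(-4*I*pi/7)) + (exp(-2*I*pi/7))] = 0/7 = 0
  <chi_3*chi_1, chi_4> = (1/7)[1*(1)*conj(1) + 1*(exp(-6*I*pi/7))*conj(exp(-6*I*pi/7)) + 1*(exp(2*I*pi/7))*conj(exp(2*I*pi/7)) + 1*(exp(-4*I*pi/7))*conj(exp(-4*I*pi/7)) + 1*(exp(4*I*pi/7))*conj(exp(4*I*pi/7)) + 1*(exp(-2*I*pi/7))*conj(exp(-2*I*pi/7)) + 1*(exp(6*I*pi/7))*conj(exp(6*I*pi/7))]
      = (1/7)[(1) + (1) + (1) + (1) + (1) + (1) + (1)] = 7/7 = 1
  <chi_3*chi_1, chi_5> = (1/7)[1*(1)*conj(1) + 1*(exp(-6*I*pi/7))*conj(exp(-4*I*pi/7)) + 1*(exp(2*I*pi/7))*conj(exp(6*I*pi/7)) + 1*(exp(-4*I*pi/7))*conj(exp(2*I*pi/7)) + 1*(exp(4*I*pi/7))*conj(exp(-2*I*pi/7)) + 1*(exp(-2*I*pi/7))*conj(exp(-6*I*pi/7)) + 1*(exp(6*I*pi/7))*conj(exp(4*I*pi/7))]
      = (1/7)[(1) + (exp(-2*I*pi/7)) + (exp(-4*I*pi/7)) + (exp(-6*I*pi/7)) + (exp(6*I*pi/7)) + (exp(4*I*pi/7)) + (exp(2*I*pi/7))] = 0/7 = 0
  <chi_3*chi_1, chi_6> = (1/7)[1*(1)*conj(1) + 1*(exp(-6*I*pi/7))*conj(exp(-2*I*pi/7)) + 1*(exp(2*I*pi/7))*conj(exp(-4*I*pi/7)) + 1*(exp(-4*I*pi/7))*conj(exp(-6*I*pi/7)) + 1*(exp(4*I*pi/7))*conj(exp(6*I*pi/7)) + 1*(exp(-2*I*pi/7))*conj(exp(4*I*pi/7)) + 1*(exp(6*I*pi/7))*conj(exp(2*I*pi/7))]
      = (1/7)[(1) + (exp(-4*I*pi/7)) + (exp(6*I*pi/7)) + (exp(2*I*pi/7)) + (exp(-2*I*pi/7)) + (exp(-6*I*pi/7)) + (exp(4*I*pi/7))] = 0/7 = 0
(Exp terms are combined using exp(i*s)*conj(exp(i*t)) = exp(i*(s-t)), and sums of them are collapsed using the identity that for every m > 1 the m distinct m-th roots of unity sum to 0, e.g. 1 + exp(2*I*pi/3) + exp(-2*I*pi/3) = 0.)
Hence the multiplicities are chi_4: 1. Dimension check: dim(chi_3)*dim(chi_1) = 1*1 = 1 and sum (mult * dim) = 1*1 = 1.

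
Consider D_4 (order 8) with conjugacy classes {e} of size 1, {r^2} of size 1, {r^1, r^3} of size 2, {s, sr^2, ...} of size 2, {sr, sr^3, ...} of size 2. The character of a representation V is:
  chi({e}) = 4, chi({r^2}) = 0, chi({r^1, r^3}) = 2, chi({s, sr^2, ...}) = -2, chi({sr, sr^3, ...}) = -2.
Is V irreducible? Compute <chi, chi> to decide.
Not irreducible (reducible): <chi, chi> = 5 > 1.

Details: <chi, chi> = (1/|G|) sum_C |C| * |chi(C)|^2 = (1/8)[1*|4|^2 + 1*|0|^2 + 2*|2|^2 + 2*|-2|^2 + 2*|-2|^2]
  = (1/8)[(16) + (0) + (8) + (8) + (8)] = 40/8 = 5.
A character is irreducible iff <chi, chi> = 1, so this representation is reducible.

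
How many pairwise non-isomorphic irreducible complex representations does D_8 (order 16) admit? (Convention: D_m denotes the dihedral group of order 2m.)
7

Derivation: The number of irreducible complex representations of a finite group equals its number of conjugacy classes. D_8 has 7 conjugacy classes (n/2 + 3 for n even), so D_8 (order 16) has exactly 7 irreducible complex representations.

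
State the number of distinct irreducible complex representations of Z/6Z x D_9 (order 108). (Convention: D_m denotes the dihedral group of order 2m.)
36

Working: The number of irreducible complex representations of a finite group equals its number of conjugacy classes. For a direct product, #classes(G x H) = #classes(G) * #classes(H). Z/6Z has 6 classes (abelian), D_9 has 6 classes, so 6 * 6 = 36, so Z/6Z x D_9 (order 108) has exactly 36 irreducible complex representations.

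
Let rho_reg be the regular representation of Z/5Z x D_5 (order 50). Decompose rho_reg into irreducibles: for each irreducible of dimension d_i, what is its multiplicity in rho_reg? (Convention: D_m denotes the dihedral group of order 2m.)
Each irreducible V_i of dimension d_i appears with multiplicity d_i, i.e. rho_reg = (direct sum over all irreducibles V_i) d_i V_i. The irreducible dimensions for Z/5Z x D_5 are 1, 1, 1, 1, 1, 1, 1, 1, 1, 1, 2, 2, 2, 2, 2, 2, 2, 2, 2, 2: 10 irreducibles of dimension 1, each with multiplicity 1; 10 irreducibles of dimension 2, each with multiplicity 2. Total dimension 10*1*1 + 10*2*2 = 50 = |G|.

Argument: General theorem: in the regular representation of a finite group G, each irreducible appears with multiplicity equal to its dimension. Check: dim(rho_reg) = sum d_i^2 = 1 + 1 + 1 + 1 + 1 + 1 + 1 + 1 + 1 + 1 + 4 + 4 + 4 + 4 + 4 + 4 + 4 + 4 + 4 + 4 = 50 = |G|.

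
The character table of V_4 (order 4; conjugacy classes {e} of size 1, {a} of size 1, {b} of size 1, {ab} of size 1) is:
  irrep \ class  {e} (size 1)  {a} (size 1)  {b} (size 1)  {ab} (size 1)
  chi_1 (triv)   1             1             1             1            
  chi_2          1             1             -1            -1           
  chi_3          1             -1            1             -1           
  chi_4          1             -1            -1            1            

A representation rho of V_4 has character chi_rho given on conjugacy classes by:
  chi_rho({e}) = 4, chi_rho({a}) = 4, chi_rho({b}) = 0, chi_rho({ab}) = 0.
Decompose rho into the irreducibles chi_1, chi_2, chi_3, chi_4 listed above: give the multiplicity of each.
Multiplicities: chi_1: 2, chi_2: 2, chi_3: 0, chi_4: 0.

Derivation: Use <chi_rho, chi> = (1/|G|) sum_C |C| * chi_rho(C) * conj(chi(C)) with |G| = 4 for each irreducible chi in the table:
  <chi_rho, chi_1> = (1/4)[1*(4)*conj(1) + 1*(4)*conj(1) + 1*(0)*conj(1) + 1*(0)*conj(1)]
      = (1/4)[(4) + (4) + (0) + (0)] = 8/4 = 2
  <chi_rho, chi_2> = (1/4)[1*(4)*conj(1) + 1*(4)*conj(1) + 1*(0)*conj(-1) + 1*(0)*conj(-1)]
      = (1/4)[(4) + (4) + (0) + (0)] = 8/4 = 2
  <chi_rho, chi_3> = (1/4)[1*(4)*conj(1) + 1*(4)*conj(-1) + 1*(0)*conj(1) + 1*(0)*conj(-1)]
      = (1/4)[(4) + (-4) + (0) + (0)] = 0/4 = 0
  <chi_rho, chi_4> = (1/4)[1*(4)*conj(1) + 1*(4)*conj(-1) + 1*(0)*conj(-1) + 1*(0)*conj(1)]
      = (1/4)[(4) + (-4) + (0) + (0)] = 0/4 = 0
Dimension check: dim(rho) = sum (mult * dim) = 2*1 + 2*1 + 0*1 + 0*1 = 4 = chi_rho(e) = 4.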